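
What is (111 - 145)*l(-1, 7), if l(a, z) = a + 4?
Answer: -102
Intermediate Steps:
l(a, z) = 4 + a
(111 - 145)*l(-1, 7) = (111 - 145)*(4 - 1) = -34*3 = -102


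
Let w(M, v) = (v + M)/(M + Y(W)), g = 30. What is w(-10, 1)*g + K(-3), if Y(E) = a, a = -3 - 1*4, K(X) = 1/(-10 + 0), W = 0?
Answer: 2683/170 ≈ 15.782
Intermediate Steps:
K(X) = -⅒ (K(X) = 1/(-10) = -⅒)
a = -7 (a = -3 - 4 = -7)
Y(E) = -7
w(M, v) = (M + v)/(-7 + M) (w(M, v) = (v + M)/(M - 7) = (M + v)/(-7 + M))
w(-10, 1)*g + K(-3) = ((-10 + 1)/(-7 - 10))*30 - ⅒ = (-9/(-17))*30 - ⅒ = -1/17*(-9)*30 - ⅒ = (9/17)*30 - ⅒ = 270/17 - ⅒ = 2683/170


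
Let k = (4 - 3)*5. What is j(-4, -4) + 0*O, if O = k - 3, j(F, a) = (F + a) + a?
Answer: -12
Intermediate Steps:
k = 5 (k = 1*5 = 5)
j(F, a) = F + 2*a
O = 2 (O = 5 - 3 = 2)
j(-4, -4) + 0*O = (-4 + 2*(-4)) + 0*2 = (-4 - 8) + 0 = -12 + 0 = -12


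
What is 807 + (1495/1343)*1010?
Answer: 2593751/1343 ≈ 1931.3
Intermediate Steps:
807 + (1495/1343)*1010 = 807 + 1509950/1343 = 2593751/1343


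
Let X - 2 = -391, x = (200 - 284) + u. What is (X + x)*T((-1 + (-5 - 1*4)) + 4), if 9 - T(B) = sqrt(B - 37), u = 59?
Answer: -3726 + 414*I*sqrt(43) ≈ -3726.0 + 2714.8*I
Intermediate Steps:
T(B) = 9 - sqrt(-37 + B) (T(B) = 9 - sqrt(B - 37) = 9 - sqrt(-37 + B))
x = -25 (x = (200 - 284) + 59 = -84 + 59 = -25)
X = -389 (X = 2 - 391 = -389)
(X + x)*T((-1 + (-5 - 1*4)) + 4) = (-389 - 25)*(9 - sqrt(-37 + ((-1 + (-5 - 1*4)) + 4))) = -414*(9 - sqrt(-37 + ((-1 + (-5 - 4)) + 4))) = -414*(9 - sqrt(-37 + ((-1 - 9) + 4))) = -414*(9 - sqrt(-37 + (-10 + 4))) = -414*(9 - sqrt(-37 - 6)) = -414*(9 - sqrt(-43)) = -414*(9 - I*sqrt(43)) = -3726 + 414*I*sqrt(43)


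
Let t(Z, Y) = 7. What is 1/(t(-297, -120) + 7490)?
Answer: 1/7497 ≈ 0.00013339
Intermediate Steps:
1/(t(-297, -120) + 7490) = 1/(7 + 7490) = 1/7497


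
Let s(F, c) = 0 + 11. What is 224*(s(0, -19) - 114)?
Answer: -23072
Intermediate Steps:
s(F, c) = 11
224*(s(0, -19) - 114) = 224*(11 - 114) = 224*(-103) = -23072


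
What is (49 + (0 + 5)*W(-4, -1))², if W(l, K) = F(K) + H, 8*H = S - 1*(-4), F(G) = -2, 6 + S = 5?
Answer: 106929/64 ≈ 1670.8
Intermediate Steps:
S = -1 (S = -6 + 5 = -1)
H = 3/8 (H = (-1 - 1*(-4))/8 = (-1 + 4)/8 = (⅛)*3 = 3/8 ≈ 0.37500)
W(l, K) = -13/8 (W(l, K) = -2 + 3/8 = -13/8)
(49 + (0 + 5)*W(-4, -1))² = (49 + (0 + 5)*(-13/8))² = (49 + 5*(-13/8))² = (49 - 65/8)² = (327/8)² = 106929/64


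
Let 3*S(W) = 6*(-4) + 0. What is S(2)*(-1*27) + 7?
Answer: 223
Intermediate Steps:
S(W) = -8 (S(W) = (6*(-4) + 0)/3 = (-24 + 0)/3 = (⅓)*(-24) = -8)
S(2)*(-1*27) + 7 = -(-8)*27 + 7 = -8*(-27) + 7 = 216 + 7 = 223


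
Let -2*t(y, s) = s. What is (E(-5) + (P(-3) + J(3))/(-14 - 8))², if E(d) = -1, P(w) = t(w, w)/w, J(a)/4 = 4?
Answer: 5625/1936 ≈ 2.9055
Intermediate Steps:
t(y, s) = -s/2
J(a) = 16 (J(a) = 4*4 = 16)
P(w) = -½ (P(w) = (-w/2)/w = -½)
(E(-5) + (P(-3) + J(3))/(-14 - 8))² = (-1 + (-½ + 16)/(-14 - 8))² = (-1 + (31/2)/(-22))² = (-1 + (31/2)*(-1/22))² = (-1 - 31/44)² = (-75/44)² = 5625/1936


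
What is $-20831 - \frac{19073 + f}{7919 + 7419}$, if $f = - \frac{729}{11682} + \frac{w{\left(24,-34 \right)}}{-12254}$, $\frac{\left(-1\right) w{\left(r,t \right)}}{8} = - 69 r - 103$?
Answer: $- \frac{231012065348321}{11089159268} \approx -20832.0$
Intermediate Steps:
$w{\left(r,t \right)} = 824 + 552 r$ ($w{\left(r,t \right)} = - 8 \left(- 69 r - 103\right) = - 8 \left(-103 - 69 r\right) = 824 + 552 r$)
$f = - \frac{875365}{722986}$ ($f = - \frac{729}{11682} + \frac{824 + 552 \cdot 24}{-12254} = \left(-729\right) \frac{1}{11682} + \left(824 + 13248\right) \left(- \frac{1}{12254}\right) = - \frac{81}{1298} + 14072 \left(- \frac{1}{12254}\right) = - \frac{81}{1298} - \frac{7036}{6127} = - \frac{875365}{722986} \approx -1.2108$)
$-20831 - \frac{19073 + f}{7919 + 7419} = -20831 - \frac{19073 - \frac{875365}{722986}}{7919 + 7419} = -20831 - \frac{13788636613}{722986 \cdot 15338} = -20831 - \frac{13788636613}{722986} \cdot \frac{1}{15338} = -20831 - \frac{13788636613}{11089159268} = - \frac{231012065348321}{11089159268}$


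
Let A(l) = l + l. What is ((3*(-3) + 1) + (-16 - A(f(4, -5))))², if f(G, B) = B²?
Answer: 5476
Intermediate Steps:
A(l) = 2*l
((3*(-3) + 1) + (-16 - A(f(4, -5))))² = ((3*(-3) + 1) + (-16 - 2*(-5)²))² = ((-9 + 1) + (-16 - 2*25))² = (-8 + (-16 - 1*50))² = (-8 + (-16 - 50))² = (-8 - 66)² = (-74)² = 5476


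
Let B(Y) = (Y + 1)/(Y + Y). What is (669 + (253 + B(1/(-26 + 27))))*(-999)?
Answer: -922077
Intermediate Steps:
B(Y) = (1 + Y)/(2*Y) (B(Y) = (1 + Y)/((2*Y)) = (1 + Y)*(1/(2*Y)) = (1 + Y)/(2*Y))
(669 + (253 + B(1/(-26 + 27))))*(-999) = (669 + (253 + (1 + 1/(-26 + 27))/(2*(1/(-26 + 27)))))*(-999) = (669 + (253 + (1 + 1/1)/(2*(1/1))))*(-999) = (669 + (253 + (½)*(1 + 1)/1))*(-999) = (669 + (253 + (½)*1*2))*(-999) = (669 + (253 + 1))*(-999) = (669 + 254)*(-999) = 923*(-999) = -922077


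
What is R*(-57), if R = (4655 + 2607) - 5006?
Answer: -128592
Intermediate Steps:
R = 2256 (R = 7262 - 5006 = 2256)
R*(-57) = 2256*(-57) = -128592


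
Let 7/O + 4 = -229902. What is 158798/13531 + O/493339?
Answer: 2573017517541745/219243945327022 ≈ 11.736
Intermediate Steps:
O = -7/229906 (O = 7/(-4 - 229902) = 7/(-229906) = 7*(-1/229906) = -7/229906 ≈ -3.0447e-5)
158798/13531 + O/493339 = 158798/13531 - 7/229906/493339 = 158798*(1/13531) - 7/229906*1/493339 = 158798/13531 - 1/16203085162 = 2573017517541745/219243945327022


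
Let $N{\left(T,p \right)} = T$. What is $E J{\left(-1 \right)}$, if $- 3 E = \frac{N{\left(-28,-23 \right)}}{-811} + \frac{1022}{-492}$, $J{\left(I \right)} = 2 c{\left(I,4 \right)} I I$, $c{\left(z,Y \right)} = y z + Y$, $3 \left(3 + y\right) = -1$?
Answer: $\frac{8965726}{897777} \approx 9.9866$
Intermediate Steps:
$y = - \frac{10}{3}$ ($y = -3 + \frac{1}{3} \left(-1\right) = -3 - \frac{1}{3} = - \frac{10}{3} \approx -3.3333$)
$c{\left(z,Y \right)} = Y - \frac{10 z}{3}$ ($c{\left(z,Y \right)} = - \frac{10 z}{3} + Y = Y - \frac{10 z}{3}$)
$J{\left(I \right)} = I^{2} \left(8 - \frac{20 I}{3}\right)$ ($J{\left(I \right)} = 2 \left(4 - \frac{10 I}{3}\right) I I = \left(8 - \frac{20 I}{3}\right) I^{2} = I^{2} \left(8 - \frac{20 I}{3}\right)$)
$E = \frac{407533}{598518}$ ($E = - \frac{- \frac{28}{-811} + \frac{1022}{-492}}{3} = - \frac{\left(-28\right) \left(- \frac{1}{811}\right) + 1022 \left(- \frac{1}{492}\right)}{3} = - \frac{\frac{28}{811} - \frac{511}{246}}{3} = \left(- \frac{1}{3}\right) \left(- \frac{407533}{199506}\right) = \frac{407533}{598518} \approx 0.6809$)
$E J{\left(-1 \right)} = \frac{407533 \left(-1\right)^{2} \left(8 - - \frac{20}{3}\right)}{598518} = \frac{407533 \cdot 1 \left(8 + \frac{20}{3}\right)}{598518} = \frac{407533 \cdot 1 \cdot \frac{44}{3}}{598518} = \frac{407533}{598518} \cdot \frac{44}{3} = \frac{8965726}{897777}$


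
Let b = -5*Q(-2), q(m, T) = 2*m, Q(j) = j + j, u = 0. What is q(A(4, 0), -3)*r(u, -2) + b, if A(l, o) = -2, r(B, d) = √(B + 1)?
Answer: 16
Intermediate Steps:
r(B, d) = √(1 + B)
Q(j) = 2*j
b = 20 (b = -10*(-2) = -5*(-4) = 20)
q(A(4, 0), -3)*r(u, -2) + b = (2*(-2))*√(1 + 0) + 20 = -4*√1 + 20 = -4*1 + 20 = -4 + 20 = 16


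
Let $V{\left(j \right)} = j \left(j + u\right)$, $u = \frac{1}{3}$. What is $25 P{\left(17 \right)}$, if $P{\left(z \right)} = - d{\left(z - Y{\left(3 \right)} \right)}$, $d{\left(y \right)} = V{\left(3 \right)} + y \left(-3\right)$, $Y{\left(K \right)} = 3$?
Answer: $800$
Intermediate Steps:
$u = \frac{1}{3} \approx 0.33333$
$V{\left(j \right)} = j \left(\frac{1}{3} + j\right)$ ($V{\left(j \right)} = j \left(j + \frac{1}{3}\right) = j \left(\frac{1}{3} + j\right)$)
$d{\left(y \right)} = 10 - 3 y$ ($d{\left(y \right)} = 3 \left(\frac{1}{3} + 3\right) + y \left(-3\right) = 3 \cdot \frac{10}{3} - 3 y = 10 - 3 y$)
$P{\left(z \right)} = -19 + 3 z$ ($P{\left(z \right)} = - (10 - 3 \left(z - 3\right)) = - (10 - 3 \left(-3 + z\right)) = - (10 - \left(-9 + 3 z\right)) = - (19 - 3 z) = -19 + 3 z$)
$25 P{\left(17 \right)} = 25 \left(-19 + 3 \cdot 17\right) = 25 \left(-19 + 51\right) = 25 \cdot 32 = 800$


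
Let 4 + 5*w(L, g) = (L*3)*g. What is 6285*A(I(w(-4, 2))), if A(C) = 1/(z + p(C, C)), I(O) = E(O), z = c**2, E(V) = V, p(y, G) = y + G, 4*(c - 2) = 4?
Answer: -31425/11 ≈ -2856.8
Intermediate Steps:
c = 3 (c = 2 + (1/4)*4 = 2 + 1 = 3)
p(y, G) = G + y
z = 9 (z = 3**2 = 9)
w(L, g) = -4/5 + 3*L*g/5 (w(L, g) = -4/5 + ((L*3)*g)/5 = -4/5 + ((3*L)*g)/5 = -4/5 + (3*L*g)/5 = -4/5 + 3*L*g/5)
I(O) = O
A(C) = 1/(9 + 2*C) (A(C) = 1/(9 + (C + C)) = 1/(9 + 2*C))
6285*A(I(w(-4, 2))) = 6285/(9 + 2*(-4/5 + (3/5)*(-4)*2)) = 6285/(9 + 2*(-4/5 - 24/5)) = 6285/(9 + 2*(-28/5)) = 6285/(9 - 56/5) = 6285/(-11/5) = 6285*(-5/11) = -31425/11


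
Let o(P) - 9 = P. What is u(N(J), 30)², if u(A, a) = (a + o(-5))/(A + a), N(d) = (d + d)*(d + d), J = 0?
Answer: 289/225 ≈ 1.2844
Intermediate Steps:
o(P) = 9 + P
N(d) = 4*d² (N(d) = (2*d)*(2*d) = 4*d²)
u(A, a) = (4 + a)/(A + a) (u(A, a) = (a + (9 - 5))/(A + a) = (a + 4)/(A + a) = (4 + a)/(A + a))
u(N(J), 30)² = ((4 + 30)/(4*0² + 30))² = (34/(4*0 + 30))² = (34/(0 + 30))² = (34/30)² = ((1/30)*34)² = (17/15)² = 289/225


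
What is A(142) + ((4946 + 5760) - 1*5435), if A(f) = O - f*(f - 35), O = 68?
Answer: -9855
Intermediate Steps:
A(f) = 68 - f*(-35 + f) (A(f) = 68 - f*(f - 35) = 68 - f*(-35 + f))
A(142) + ((4946 + 5760) - 1*5435) = (68 - 1*142² + 35*142) + ((4946 + 5760) - 1*5435) = (68 - 1*20164 + 4970) + (10706 - 5435) = (68 - 20164 + 4970) + 5271 = -15126 + 5271 = -9855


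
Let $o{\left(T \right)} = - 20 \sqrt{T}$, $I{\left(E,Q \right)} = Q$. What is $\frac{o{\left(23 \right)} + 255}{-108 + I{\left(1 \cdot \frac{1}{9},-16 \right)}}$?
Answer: $- \frac{255}{124} + \frac{5 \sqrt{23}}{31} \approx -1.2829$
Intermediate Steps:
$\frac{o{\left(23 \right)} + 255}{-108 + I{\left(1 \cdot \frac{1}{9},-16 \right)}} = \frac{- 20 \sqrt{23} + 255}{-108 - 16} = \frac{255 - 20 \sqrt{23}}{-124} = \left(255 - 20 \sqrt{23}\right) \left(- \frac{1}{124}\right) = - \frac{255}{124} + \frac{5 \sqrt{23}}{31}$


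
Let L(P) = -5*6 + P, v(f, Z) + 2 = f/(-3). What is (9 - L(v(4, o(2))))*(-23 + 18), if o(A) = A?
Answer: -635/3 ≈ -211.67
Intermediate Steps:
v(f, Z) = -2 - f/3 (v(f, Z) = -2 + f/(-3) = -2 + f*(-⅓) = -2 - f/3)
L(P) = -30 + P
(9 - L(v(4, o(2))))*(-23 + 18) = (9 - (-30 + (-2 - ⅓*4)))*(-23 + 18) = (9 - (-30 + (-2 - 4/3)))*(-5) = (9 - (-30 - 10/3))*(-5) = (9 - 1*(-100/3))*(-5) = (9 + 100/3)*(-5) = (127/3)*(-5) = -635/3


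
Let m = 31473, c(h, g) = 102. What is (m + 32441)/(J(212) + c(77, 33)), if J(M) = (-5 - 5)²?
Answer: 31957/101 ≈ 316.41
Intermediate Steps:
J(M) = 100 (J(M) = (-10)² = 100)
(m + 32441)/(J(212) + c(77, 33)) = (31473 + 32441)/(100 + 102) = 63914/202 = 63914*(1/202) = 31957/101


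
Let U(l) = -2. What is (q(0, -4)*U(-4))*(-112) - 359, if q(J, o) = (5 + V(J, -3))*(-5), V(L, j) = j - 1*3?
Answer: 761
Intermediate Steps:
V(L, j) = -3 + j (V(L, j) = j - 3 = -3 + j)
q(J, o) = 5 (q(J, o) = (5 + (-3 - 3))*(-5) = (5 - 6)*(-5) = -1*(-5) = 5)
(q(0, -4)*U(-4))*(-112) - 359 = (5*(-2))*(-112) - 359 = -10*(-112) - 359 = 1120 - 359 = 761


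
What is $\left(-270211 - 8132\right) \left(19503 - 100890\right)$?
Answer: $22653501741$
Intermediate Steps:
$\left(-270211 - 8132\right) \left(19503 - 100890\right) = \left(-278343\right) \left(-81387\right) = 22653501741$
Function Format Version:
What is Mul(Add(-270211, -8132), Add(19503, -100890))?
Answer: 22653501741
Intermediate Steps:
Mul(Add(-270211, -8132), Add(19503, -100890)) = Mul(-278343, -81387) = 22653501741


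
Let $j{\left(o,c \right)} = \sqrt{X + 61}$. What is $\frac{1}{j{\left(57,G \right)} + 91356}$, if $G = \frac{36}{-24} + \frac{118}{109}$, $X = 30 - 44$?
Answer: $\frac{91356}{8345918689} - \frac{\sqrt{47}}{8345918689} \approx 1.0945 \cdot 10^{-5}$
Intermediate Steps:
$X = -14$ ($X = 30 - 44 = -14$)
$G = - \frac{91}{218}$ ($G = 36 \left(- \frac{1}{24}\right) + 118 \cdot \frac{1}{109} = - \frac{3}{2} + \frac{118}{109} = - \frac{91}{218} \approx -0.41743$)
$j{\left(o,c \right)} = \sqrt{47}$ ($j{\left(o,c \right)} = \sqrt{-14 + 61} = \sqrt{47}$)
$\frac{1}{j{\left(57,G \right)} + 91356} = \frac{1}{\sqrt{47} + 91356} = \frac{1}{91356 + \sqrt{47}}$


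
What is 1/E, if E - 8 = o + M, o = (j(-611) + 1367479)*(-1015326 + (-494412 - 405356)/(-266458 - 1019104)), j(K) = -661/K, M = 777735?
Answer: -392739191/545293367566423902347 ≈ -7.2023e-13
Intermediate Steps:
o = -545293673016580528260/392739191 (o = (-661/(-611) + 1367479)*(-1015326 + (-494412 - 405356)/(-266458 - 1019104)) = (-661*(-1/611) + 1367479)*(-1015326 - 899768/(-1285562)) = (661/611 + 1367479)*(-1015326 - 899768*(-1/1285562)) = 835530330*(-1015326 + 449884/642781)/611 = (835530330/611)*(-652631811722/642781) = -545293673016580528260/392739191 ≈ -1.3884e+12)
E = -545293367566423902347/392739191 (E = 8 + (-545293673016580528260/392739191 + 777735) = 8 - 545293367569565815875/392739191 = -545293367566423902347/392739191 ≈ -1.3884e+12)
1/E = 1/(-545293367566423902347/392739191) = -392739191/545293367566423902347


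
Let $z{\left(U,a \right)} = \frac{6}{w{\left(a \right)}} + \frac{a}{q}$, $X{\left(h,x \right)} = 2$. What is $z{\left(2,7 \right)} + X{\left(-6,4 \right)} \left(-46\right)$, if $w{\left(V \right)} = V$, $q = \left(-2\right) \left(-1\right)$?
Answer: $- \frac{1227}{14} \approx -87.643$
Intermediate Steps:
$q = 2$
$z{\left(U,a \right)} = \frac{a}{2} + \frac{6}{a}$ ($z{\left(U,a \right)} = \frac{6}{a} + \frac{a}{2} = \frac{a}{2} + \frac{6}{a}$)
$z{\left(2,7 \right)} + X{\left(-6,4 \right)} \left(-46\right) = \left(\frac{1}{2} \cdot 7 + \frac{6}{7}\right) + 2 \left(-46\right) = \left(\frac{7}{2} + 6 \cdot \frac{1}{7}\right) - 92 = \left(\frac{7}{2} + \frac{6}{7}\right) - 92 = \frac{61}{14} - 92 = - \frac{1227}{14}$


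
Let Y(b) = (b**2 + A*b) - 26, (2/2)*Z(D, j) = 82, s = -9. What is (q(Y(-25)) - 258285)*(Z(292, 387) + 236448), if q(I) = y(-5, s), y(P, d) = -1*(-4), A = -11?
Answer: -61091204930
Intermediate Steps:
y(P, d) = 4
Z(D, j) = 82
Y(b) = -26 + b**2 - 11*b (Y(b) = (b**2 - 11*b) - 26 = -26 + b**2 - 11*b)
q(I) = 4
(q(Y(-25)) - 258285)*(Z(292, 387) + 236448) = (4 - 258285)*(82 + 236448) = -258281*236530 = -61091204930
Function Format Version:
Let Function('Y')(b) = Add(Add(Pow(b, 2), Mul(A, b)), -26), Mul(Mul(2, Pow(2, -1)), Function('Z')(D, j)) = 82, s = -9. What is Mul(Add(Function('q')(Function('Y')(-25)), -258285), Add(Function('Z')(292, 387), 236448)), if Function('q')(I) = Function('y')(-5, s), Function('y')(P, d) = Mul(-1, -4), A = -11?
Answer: -61091204930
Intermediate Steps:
Function('y')(P, d) = 4
Function('Z')(D, j) = 82
Function('Y')(b) = Add(-26, Pow(b, 2), Mul(-11, b)) (Function('Y')(b) = Add(Add(Pow(b, 2), Mul(-11, b)), -26) = Add(-26, Pow(b, 2), Mul(-11, b)))
Function('q')(I) = 4
Mul(Add(Function('q')(Function('Y')(-25)), -258285), Add(Function('Z')(292, 387), 236448)) = Mul(Add(4, -258285), Add(82, 236448)) = Mul(-258281, 236530) = -61091204930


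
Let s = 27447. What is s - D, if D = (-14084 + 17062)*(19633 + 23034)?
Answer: -127034879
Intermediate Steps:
D = 127062326 (D = 2978*42667 = 127062326)
s - D = 27447 - 1*127062326 = 27447 - 127062326 = -127034879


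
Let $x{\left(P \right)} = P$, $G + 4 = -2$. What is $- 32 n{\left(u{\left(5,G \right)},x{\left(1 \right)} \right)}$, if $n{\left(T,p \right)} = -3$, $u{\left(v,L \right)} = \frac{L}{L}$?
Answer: $96$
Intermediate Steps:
$G = -6$ ($G = -4 - 2 = -6$)
$u{\left(v,L \right)} = 1$
$- 32 n{\left(u{\left(5,G \right)},x{\left(1 \right)} \right)} = \left(-32\right) \left(-3\right) = 96$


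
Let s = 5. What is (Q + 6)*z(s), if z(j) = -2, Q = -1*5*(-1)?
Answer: -22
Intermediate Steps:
Q = 5 (Q = -5*(-1) = 5)
(Q + 6)*z(s) = (5 + 6)*(-2) = 11*(-2) = -22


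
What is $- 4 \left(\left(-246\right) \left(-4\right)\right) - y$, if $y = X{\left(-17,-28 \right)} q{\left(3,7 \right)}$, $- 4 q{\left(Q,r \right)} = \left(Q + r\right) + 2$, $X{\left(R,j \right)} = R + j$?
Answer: $-4071$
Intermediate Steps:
$q{\left(Q,r \right)} = - \frac{1}{2} - \frac{Q}{4} - \frac{r}{4}$ ($q{\left(Q,r \right)} = - \frac{\left(Q + r\right) + 2}{4} = - \frac{2 + Q + r}{4} = - \frac{1}{2} - \frac{Q}{4} - \frac{r}{4}$)
$y = 135$ ($y = \left(-17 - 28\right) \left(- \frac{1}{2} - \frac{3}{4} - \frac{7}{4}\right) = - 45 \left(- \frac{1}{2} - \frac{3}{4} - \frac{7}{4}\right) = \left(-45\right) \left(-3\right) = 135$)
$- 4 \left(\left(-246\right) \left(-4\right)\right) - y = - 4 \left(\left(-246\right) \left(-4\right)\right) - 135 = \left(-4\right) 984 - 135 = -3936 - 135 = -4071$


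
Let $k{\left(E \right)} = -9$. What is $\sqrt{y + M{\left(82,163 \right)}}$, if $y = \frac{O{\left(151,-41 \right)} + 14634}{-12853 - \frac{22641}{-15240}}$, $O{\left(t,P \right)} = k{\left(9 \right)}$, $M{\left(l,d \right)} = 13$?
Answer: $\frac{13 \sqrt{299162613461173}}{65285693} \approx 3.4441$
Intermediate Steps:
$O{\left(t,P \right)} = -9$
$y = - \frac{74295000}{65285693}$ ($y = \frac{-9 + 14634}{-12853 - \frac{22641}{-15240}} = \frac{14625}{-12853 - - \frac{7547}{5080}} = \frac{14625}{-12853 + \frac{7547}{5080}} = \frac{14625}{- \frac{65285693}{5080}} = 14625 \left(- \frac{5080}{65285693}\right) = - \frac{74295000}{65285693} \approx -1.138$)
$\sqrt{y + M{\left(82,163 \right)}} = \sqrt{- \frac{74295000}{65285693} + 13} = \sqrt{\frac{774419009}{65285693}} = \frac{13 \sqrt{299162613461173}}{65285693}$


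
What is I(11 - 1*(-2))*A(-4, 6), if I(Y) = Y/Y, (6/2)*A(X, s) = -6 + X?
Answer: -10/3 ≈ -3.3333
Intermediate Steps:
A(X, s) = -2 + X/3 (A(X, s) = (-6 + X)/3 = -2 + X/3)
I(Y) = 1
I(11 - 1*(-2))*A(-4, 6) = 1*(-2 + (⅓)*(-4)) = 1*(-2 - 4/3) = 1*(-10/3) = -10/3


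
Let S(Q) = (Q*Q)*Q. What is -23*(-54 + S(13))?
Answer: -49289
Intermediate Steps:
S(Q) = Q**3 (S(Q) = Q**2*Q = Q**3)
-23*(-54 + S(13)) = -23*(-54 + 13**3) = -23*(-54 + 2197) = -23*2143 = -49289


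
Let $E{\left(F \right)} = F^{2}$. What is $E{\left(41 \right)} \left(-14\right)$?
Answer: $-23534$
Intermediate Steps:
$E{\left(41 \right)} \left(-14\right) = 41^{2} \left(-14\right) = 1681 \left(-14\right) = -23534$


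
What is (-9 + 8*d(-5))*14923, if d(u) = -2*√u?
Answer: -134307 - 238768*I*√5 ≈ -1.3431e+5 - 5.339e+5*I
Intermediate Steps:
(-9 + 8*d(-5))*14923 = (-9 + 8*(-2*I*√5))*14923 = (-9 - 16*I*√5)*14923 = -134307 - 238768*I*√5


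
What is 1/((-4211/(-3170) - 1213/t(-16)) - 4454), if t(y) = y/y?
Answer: -3170/17960179 ≈ -0.00017650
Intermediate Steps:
t(y) = 1
1/((-4211/(-3170) - 1213/t(-16)) - 4454) = 1/((-4211/(-3170) - 1213/1) - 4454) = 1/((-4211*(-1/3170) - 1213*1) - 4454) = 1/((4211/3170 - 1213) - 4454) = 1/(-3840999/3170 - 4454) = 1/(-17960179/3170) = -3170/17960179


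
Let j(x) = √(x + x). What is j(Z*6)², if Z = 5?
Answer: 60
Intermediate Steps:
j(x) = √2*√x (j(x) = √(2*x) = √2*√x)
j(Z*6)² = (√2*√(5*6))² = (√2*√30)² = (2*√15)² = 60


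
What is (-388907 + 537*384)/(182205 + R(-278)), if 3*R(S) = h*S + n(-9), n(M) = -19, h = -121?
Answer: -548097/580234 ≈ -0.94461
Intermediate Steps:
R(S) = -19/3 - 121*S/3 (R(S) = (-121*S - 19)/3 = (-19 - 121*S)/3 = -19/3 - 121*S/3)
(-388907 + 537*384)/(182205 + R(-278)) = (-388907 + 537*384)/(182205 + (-19/3 - 121/3*(-278))) = (-388907 + 206208)/(182205 + (-19/3 + 33638/3)) = -182699/(182205 + 33619/3) = -182699/580234/3 = -182699*3/580234 = -548097/580234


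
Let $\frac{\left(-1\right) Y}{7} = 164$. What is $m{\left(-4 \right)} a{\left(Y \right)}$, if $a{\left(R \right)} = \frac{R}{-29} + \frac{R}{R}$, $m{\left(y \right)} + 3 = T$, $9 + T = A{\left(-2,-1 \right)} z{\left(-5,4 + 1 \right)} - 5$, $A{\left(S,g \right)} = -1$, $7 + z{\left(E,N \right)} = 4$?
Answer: $- \frac{16478}{29} \approx -568.21$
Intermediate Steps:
$z{\left(E,N \right)} = -3$ ($z{\left(E,N \right)} = -7 + 4 = -3$)
$Y = -1148$ ($Y = \left(-7\right) 164 = -1148$)
$T = -11$ ($T = -9 - 2 = -11$)
$m{\left(y \right)} = -14$ ($m{\left(y \right)} = -3 - 11 = -14$)
$a{\left(R \right)} = 1 - \frac{R}{29}$ ($a{\left(R \right)} = R \left(- \frac{1}{29}\right) + 1 = - \frac{R}{29} + 1 = 1 - \frac{R}{29}$)
$m{\left(-4 \right)} a{\left(Y \right)} = - 14 \left(1 - - \frac{1148}{29}\right) = - 14 \left(1 + \frac{1148}{29}\right) = \left(-14\right) \frac{1177}{29} = - \frac{16478}{29}$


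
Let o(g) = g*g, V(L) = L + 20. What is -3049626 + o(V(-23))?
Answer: -3049617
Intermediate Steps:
V(L) = 20 + L
o(g) = g²
-3049626 + o(V(-23)) = -3049626 + (20 - 23)² = -3049626 + (-3)² = -3049626 + 9 = -3049617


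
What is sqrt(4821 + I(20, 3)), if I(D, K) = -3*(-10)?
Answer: 21*sqrt(11) ≈ 69.649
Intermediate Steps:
I(D, K) = 30
sqrt(4821 + I(20, 3)) = sqrt(4821 + 30) = sqrt(4851) = 21*sqrt(11)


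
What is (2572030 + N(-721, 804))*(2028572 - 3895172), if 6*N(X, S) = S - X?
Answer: -4801425625500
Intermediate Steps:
N(X, S) = -X/6 + S/6 (N(X, S) = (S - X)/6 = -X/6 + S/6)
(2572030 + N(-721, 804))*(2028572 - 3895172) = (2572030 + (-1/6*(-721) + (1/6)*804))*(2028572 - 3895172) = (2572030 + (721/6 + 134))*(-1866600) = (2572030 + 1525/6)*(-1866600) = (15433705/6)*(-1866600) = -4801425625500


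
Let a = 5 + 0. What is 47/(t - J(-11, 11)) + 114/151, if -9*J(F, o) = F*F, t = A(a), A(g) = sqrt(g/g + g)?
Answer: 9342303/2137405 - 3807*sqrt(6)/14155 ≈ 3.7121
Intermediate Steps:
a = 5
A(g) = sqrt(1 + g)
t = sqrt(6) (t = sqrt(1 + 5) = sqrt(6) ≈ 2.4495)
J(F, o) = -F**2/9 (J(F, o) = -F*F/9 = -F**2/9)
47/(t - J(-11, 11)) + 114/151 = 47/(sqrt(6) - (-1)*(-11)**2/9) + 114/151 = 47/(sqrt(6) - (-1)*121/9) + 114*(1/151) = 47/(sqrt(6) - 1*(-121/9)) + 114/151 = 47/(sqrt(6) + 121/9) + 114/151 = 47/(121/9 + sqrt(6)) + 114/151 = 114/151 + 47/(121/9 + sqrt(6))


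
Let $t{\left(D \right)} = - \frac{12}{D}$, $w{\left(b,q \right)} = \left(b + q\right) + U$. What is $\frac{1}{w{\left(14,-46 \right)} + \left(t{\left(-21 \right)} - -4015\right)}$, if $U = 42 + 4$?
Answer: $\frac{7}{28207} \approx 0.00024817$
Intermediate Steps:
$U = 46$
$w{\left(b,q \right)} = 46 + b + q$ ($w{\left(b,q \right)} = \left(b + q\right) + 46 = 46 + b + q$)
$\frac{1}{w{\left(14,-46 \right)} + \left(t{\left(-21 \right)} - -4015\right)} = \frac{1}{\left(46 + 14 - 46\right) - \left(-4015 + \frac{12}{-21}\right)} = \frac{1}{14 + \left(\left(-12\right) \left(- \frac{1}{21}\right) + 4015\right)} = \frac{1}{14 + \left(\frac{4}{7} + 4015\right)} = \frac{1}{14 + \frac{28109}{7}} = \frac{1}{\frac{28207}{7}} = \frac{7}{28207}$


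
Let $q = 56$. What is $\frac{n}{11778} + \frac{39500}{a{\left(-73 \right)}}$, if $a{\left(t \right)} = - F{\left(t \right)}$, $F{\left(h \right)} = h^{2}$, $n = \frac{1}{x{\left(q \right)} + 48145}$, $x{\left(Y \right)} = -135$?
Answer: $- \frac{22335740304671}{3013345825620} \approx -7.4123$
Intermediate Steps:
$n = \frac{1}{48010}$ ($n = \frac{1}{-135 + 48145} = \frac{1}{48010} \approx 2.0829 \cdot 10^{-5}$)
$a{\left(t \right)} = - t^{2}$
$\frac{n}{11778} + \frac{39500}{a{\left(-73 \right)}} = \frac{1}{48010 \cdot 11778} + \frac{39500}{\left(-1\right) \left(-73\right)^{2}} = \frac{1}{48010} \cdot \frac{1}{11778} + \frac{39500}{\left(-1\right) 5329} = \frac{1}{565461780} + \frac{39500}{-5329} = \frac{1}{565461780} + 39500 \left(- \frac{1}{5329}\right) = \frac{1}{565461780} - \frac{39500}{5329} = - \frac{22335740304671}{3013345825620}$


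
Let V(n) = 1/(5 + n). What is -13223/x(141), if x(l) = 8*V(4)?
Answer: -119007/8 ≈ -14876.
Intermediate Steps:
x(l) = 8/9 (x(l) = 8/(5 + 4) = 8/9)
-13223/x(141) = -13223/8/9 = -13223*9/8 = -119007/8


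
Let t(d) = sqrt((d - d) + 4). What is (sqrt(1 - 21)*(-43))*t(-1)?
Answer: -172*I*sqrt(5) ≈ -384.6*I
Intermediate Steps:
t(d) = 2 (t(d) = sqrt(0 + 4) = sqrt(4) = 2)
(sqrt(1 - 21)*(-43))*t(-1) = (sqrt(1 - 21)*(-43))*2 = (sqrt(-20)*(-43))*2 = ((2*I*sqrt(5))*(-43))*2 = -86*I*sqrt(5)*2 = -172*I*sqrt(5)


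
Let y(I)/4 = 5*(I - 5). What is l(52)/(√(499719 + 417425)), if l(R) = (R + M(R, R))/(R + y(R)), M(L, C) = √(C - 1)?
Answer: √229286*(52 + √51)/454903424 ≈ 6.2253e-5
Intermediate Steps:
y(I) = -100 + 20*I (y(I) = 4*(5*(I - 5)) = 4*(5*(-5 + I)) = 4*(-25 + 5*I) = -100 + 20*I)
M(L, C) = √(-1 + C)
l(R) = (R + √(-1 + R))/(-100 + 21*R) (l(R) = (R + √(-1 + R))/(R + (-100 + 20*R)) = (R + √(-1 + R))/(-100 + 21*R))
l(52)/(√(499719 + 417425)) = ((52 + √(-1 + 52))/(-100 + 21*52))/(√(499719 + 417425)) = ((52 + √51)/(-100 + 1092))/(√917144) = ((52 + √51)/992)/((2*√229286)) = ((52 + √51)/992)*(√229286/458572) = (13/248 + √51/992)*(√229286/458572) = √229286*(13/248 + √51/992)/458572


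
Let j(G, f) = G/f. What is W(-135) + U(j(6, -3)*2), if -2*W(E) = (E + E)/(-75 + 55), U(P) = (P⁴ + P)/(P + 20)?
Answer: 9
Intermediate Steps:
U(P) = (P + P⁴)/(20 + P)
W(E) = E/20 (W(E) = -(E + E)/(2*(-75 + 55)) = -2*E/(2*(-20)) = -2*E*(-1)/(2*20) = -(-1)*E/20 = E/20)
W(-135) + U(j(6, -3)*2) = (1/20)*(-135) + ((6/(-3))*2 + ((6/(-3))*2)⁴)/(20 + (6/(-3))*2) = -27/4 + ((6*(-⅓))*2 + ((6*(-⅓))*2)⁴)/(20 + (6*(-⅓))*2) = -27/4 + (-2*2 + (-2*2)⁴)/(20 - 2*2) = -27/4 + (-4 + (-4)⁴)/(20 - 4) = -27/4 + (-4 + 256)/16 = -27/4 + (1/16)*252 = -27/4 + 63/4 = 9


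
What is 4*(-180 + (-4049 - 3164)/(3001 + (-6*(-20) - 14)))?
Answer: -2265892/3107 ≈ -729.29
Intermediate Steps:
4*(-180 + (-4049 - 3164)/(3001 + (-6*(-20) - 14))) = 4*(-180 - 7213/(3001 + (120 - 14))) = 4*(-180 - 7213/(3001 + 106)) = 4*(-180 - 7213/3107) = 4*(-566473/3107) = -2265892/3107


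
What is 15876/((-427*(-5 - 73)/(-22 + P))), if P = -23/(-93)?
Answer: -254898/24583 ≈ -10.369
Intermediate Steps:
P = 23/93 (P = -23*(-1/93) = 23/93 ≈ 0.24731)
15876/((-427*(-5 - 73)/(-22 + P))) = 15876/((-427*(-5 - 73)/(-22 + 23/93))) = 15876/((-(-33306)/(-2023/93))) = 15876/((-(-33306)*(-93)/2023)) = 15876/((-427*7254/2023)) = 15876/(-442494/289) = 15876*(-289/442494) = -254898/24583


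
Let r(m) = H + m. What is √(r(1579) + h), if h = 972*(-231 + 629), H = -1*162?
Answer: √388273 ≈ 623.12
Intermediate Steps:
H = -162
r(m) = -162 + m
h = 386856 (h = 972*398 = 386856)
√(r(1579) + h) = √((-162 + 1579) + 386856) = √(1417 + 386856) = √388273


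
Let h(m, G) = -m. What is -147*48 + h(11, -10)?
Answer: -7067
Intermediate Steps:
-147*48 + h(11, -10) = -147*48 - 1*11 = -7056 - 11 = -7067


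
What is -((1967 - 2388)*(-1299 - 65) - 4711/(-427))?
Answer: -35029557/61 ≈ -5.7426e+5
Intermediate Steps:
-((1967 - 2388)*(-1299 - 65) - 4711/(-427)) = -(-421*(-1364) - 4711*(-1)/427) = -(574244 - 1*(-673/61)) = -(574244 + 673/61) = -1*35029557/61 = -35029557/61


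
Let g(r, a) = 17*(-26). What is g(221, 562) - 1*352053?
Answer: -352495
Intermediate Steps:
g(r, a) = -442
g(221, 562) - 1*352053 = -442 - 1*352053 = -442 - 352053 = -352495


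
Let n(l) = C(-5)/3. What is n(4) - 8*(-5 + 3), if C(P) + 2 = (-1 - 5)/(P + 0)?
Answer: 236/15 ≈ 15.733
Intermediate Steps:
C(P) = -2 - 6/P (C(P) = -2 + (-1 - 5)/(P + 0) = -2 - 6/P)
n(l) = -4/15 (n(l) = (-2 - 6/(-5))/3 = (-2 - 6*(-⅕))*(⅓) = (-2 + 6/5)*(⅓) = -⅘*⅓ = -4/15)
n(4) - 8*(-5 + 3) = -4/15 - 8*(-5 + 3) = -4/15 - 8*(-2) = -4/15 + 16 = 236/15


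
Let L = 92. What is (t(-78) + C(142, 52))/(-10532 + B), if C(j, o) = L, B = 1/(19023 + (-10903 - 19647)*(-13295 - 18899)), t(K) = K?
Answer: -13769640122/10358703554635 ≈ -0.0013293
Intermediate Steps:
B = 1/983545723 (B = 1/(19023 - 30550*(-32194)) = 1/(19023 + 983526700) = 1/983545723 ≈ 1.0167e-9)
C(j, o) = 92
(t(-78) + C(142, 52))/(-10532 + B) = (-78 + 92)/(-10532 + 1/983545723) = 14/(-10358703554635/983545723) = 14*(-983545723/10358703554635) = -13769640122/10358703554635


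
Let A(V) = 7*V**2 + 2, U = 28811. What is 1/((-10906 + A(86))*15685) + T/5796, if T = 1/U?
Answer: 50500196/6690131193071655 ≈ 7.5485e-9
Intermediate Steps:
A(V) = 2 + 7*V**2
T = 1/28811 ≈ 3.4709e-5
1/((-10906 + A(86))*15685) + T/5796 = 1/((-10906 + (2 + 7*86**2))*15685) + (1/28811)/5796 = (1/15685)/(-10906 + (2 + 7*7396)) + (1/28811)*(1/5796) = (1/15685)/(-10906 + (2 + 51772)) + 1/166988556 = (1/15685)/(-10906 + 51774) + 1/166988556 = (1/15685)/40868 + 1/166988556 = (1/40868)*(1/15685) + 1/166988556 = 1/641014580 + 1/166988556 = 50500196/6690131193071655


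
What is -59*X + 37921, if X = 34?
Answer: 35915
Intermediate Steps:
-59*X + 37921 = -59*34 + 37921 = -2006 + 37921 = 35915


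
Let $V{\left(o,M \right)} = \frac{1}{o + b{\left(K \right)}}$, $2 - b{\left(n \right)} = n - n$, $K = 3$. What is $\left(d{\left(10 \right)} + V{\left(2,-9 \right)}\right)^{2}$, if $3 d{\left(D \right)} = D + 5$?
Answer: $\frac{441}{16} \approx 27.563$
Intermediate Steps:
$d{\left(D \right)} = \frac{5}{3} + \frac{D}{3}$ ($d{\left(D \right)} = \frac{D + 5}{3} = \frac{5 + D}{3} = \frac{5}{3} + \frac{D}{3}$)
$b{\left(n \right)} = 2$ ($b{\left(n \right)} = 2 - \left(n - n\right) = 2 - 0 = 2 + 0 = 2$)
$V{\left(o,M \right)} = \frac{1}{2 + o}$ ($V{\left(o,M \right)} = \frac{1}{o + 2} = \frac{1}{2 + o}$)
$\left(d{\left(10 \right)} + V{\left(2,-9 \right)}\right)^{2} = \left(\left(\frac{5}{3} + \frac{1}{3} \cdot 10\right) + \frac{1}{2 + 2}\right)^{2} = \left(\left(\frac{5}{3} + \frac{10}{3}\right) + \frac{1}{4}\right)^{2} = \left(5 + \frac{1}{4}\right)^{2} = \left(\frac{21}{4}\right)^{2} = \frac{441}{16}$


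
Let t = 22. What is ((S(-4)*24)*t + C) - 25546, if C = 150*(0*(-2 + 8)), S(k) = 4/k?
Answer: -26074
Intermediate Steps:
C = 0 (C = 150*(0*6) = 150*0 = 0)
((S(-4)*24)*t + C) - 25546 = (((4/(-4))*24)*22 + 0) - 25546 = (((4*(-1/4))*24)*22 + 0) - 25546 = (-1*24*22 + 0) - 25546 = (-24*22 + 0) - 25546 = (-528 + 0) - 25546 = -528 - 25546 = -26074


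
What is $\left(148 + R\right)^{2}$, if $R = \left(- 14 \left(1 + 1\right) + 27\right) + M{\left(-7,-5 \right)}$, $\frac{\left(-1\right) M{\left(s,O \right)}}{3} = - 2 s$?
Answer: $11025$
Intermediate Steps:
$M{\left(s,O \right)} = 6 s$ ($M{\left(s,O \right)} = - 3 \left(- 2 s\right) = 6 s$)
$R = -43$ ($R = \left(- 14 \left(1 + 1\right) + 27\right) + 6 \left(-7\right) = \left(\left(-14\right) 2 + 27\right) - 42 = \left(-28 + 27\right) - 42 = -1 - 42 = -43$)
$\left(148 + R\right)^{2} = \left(148 - 43\right)^{2} = 105^{2} = 11025$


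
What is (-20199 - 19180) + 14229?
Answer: -25150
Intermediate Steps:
(-20199 - 19180) + 14229 = -39379 + 14229 = -25150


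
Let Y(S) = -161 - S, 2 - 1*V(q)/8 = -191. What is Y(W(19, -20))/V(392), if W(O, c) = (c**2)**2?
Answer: -160161/1544 ≈ -103.73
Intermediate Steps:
V(q) = 1544 (V(q) = 16 - 8*(-191) = 16 + 1528 = 1544)
W(O, c) = c**4
Y(W(19, -20))/V(392) = (-161 - 1*(-20)**4)/1544 = (-161 - 1*160000)*(1/1544) = (-161 - 160000)*(1/1544) = -160161*1/1544 = -160161/1544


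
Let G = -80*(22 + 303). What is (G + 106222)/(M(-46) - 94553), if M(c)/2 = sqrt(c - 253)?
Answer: -329792642/388707435 - 160444*I*sqrt(299)/8940271005 ≈ -0.84843 - 0.00031032*I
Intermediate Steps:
M(c) = 2*sqrt(-253 + c) (M(c) = 2*sqrt(c - 253) = 2*sqrt(-253 + c))
G = -26000 (G = -80*325 = -26000)
(G + 106222)/(M(-46) - 94553) = (-26000 + 106222)/(2*sqrt(-253 - 46) - 94553) = 80222/(2*sqrt(-299) - 94553) = 80222/(2*(I*sqrt(299)) - 94553) = 80222/(2*I*sqrt(299) - 94553) = 80222/(-94553 + 2*I*sqrt(299))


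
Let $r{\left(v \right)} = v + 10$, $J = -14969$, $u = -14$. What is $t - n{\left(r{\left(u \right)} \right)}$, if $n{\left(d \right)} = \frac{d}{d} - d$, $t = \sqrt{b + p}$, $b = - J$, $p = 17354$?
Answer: $-5 + \sqrt{32323} \approx 174.79$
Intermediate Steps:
$r{\left(v \right)} = 10 + v$
$b = 14969$ ($b = \left(-1\right) \left(-14969\right) = 14969$)
$t = \sqrt{32323}$ ($t = \sqrt{14969 + 17354} = \sqrt{32323} \approx 179.79$)
$n{\left(d \right)} = 1 - d$
$t - n{\left(r{\left(u \right)} \right)} = \sqrt{32323} - \left(1 - \left(10 - 14\right)\right) = \sqrt{32323} - \left(1 - -4\right) = \sqrt{32323} - \left(1 + 4\right) = \sqrt{32323} - 5 = -5 + \sqrt{32323}$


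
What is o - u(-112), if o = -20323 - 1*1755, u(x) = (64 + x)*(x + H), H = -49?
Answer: -29806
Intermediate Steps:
u(x) = (-49 + x)*(64 + x) (u(x) = (64 + x)*(x - 49) = (64 + x)*(-49 + x) = (-49 + x)*(64 + x))
o = -22078 (o = -20323 - 1755 = -22078)
o - u(-112) = -22078 - (-3136 + (-112)² + 15*(-112)) = -22078 - (-3136 + 12544 - 1680) = -22078 - 1*7728 = -22078 - 7728 = -29806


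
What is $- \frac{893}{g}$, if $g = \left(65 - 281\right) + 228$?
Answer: $- \frac{893}{12} \approx -74.417$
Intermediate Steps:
$g = 12$ ($g = -216 + 228 = 12$)
$- \frac{893}{g} = - \frac{893}{12}$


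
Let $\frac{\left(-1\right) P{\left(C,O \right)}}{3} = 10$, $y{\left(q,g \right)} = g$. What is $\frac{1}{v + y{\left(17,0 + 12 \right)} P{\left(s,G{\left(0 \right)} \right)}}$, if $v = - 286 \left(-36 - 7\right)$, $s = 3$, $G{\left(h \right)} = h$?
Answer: $\frac{1}{11938} \approx 8.3766 \cdot 10^{-5}$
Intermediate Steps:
$v = 12298$ ($v = \left(-286\right) \left(-43\right) = 12298$)
$P{\left(C,O \right)} = -30$ ($P{\left(C,O \right)} = \left(-3\right) 10 = -30$)
$\frac{1}{v + y{\left(17,0 + 12 \right)} P{\left(s,G{\left(0 \right)} \right)}} = \frac{1}{12298 + \left(0 + 12\right) \left(-30\right)} = \frac{1}{12298 + 12 \left(-30\right)} = \frac{1}{12298 - 360} = \frac{1}{11938}$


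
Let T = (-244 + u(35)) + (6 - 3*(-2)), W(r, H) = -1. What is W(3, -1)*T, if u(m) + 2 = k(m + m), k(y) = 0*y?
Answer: 234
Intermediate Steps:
k(y) = 0
u(m) = -2 (u(m) = -2 + 0 = -2)
T = -234 (T = (-244 - 2) + (6 - 3*(-2)) = -246 + (6 + 6) = -246 + 12 = -234)
W(3, -1)*T = -1*(-234) = 234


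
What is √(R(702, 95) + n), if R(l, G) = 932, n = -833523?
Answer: I*√832591 ≈ 912.46*I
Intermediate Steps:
√(R(702, 95) + n) = √(932 - 833523) = √(-832591) = I*√832591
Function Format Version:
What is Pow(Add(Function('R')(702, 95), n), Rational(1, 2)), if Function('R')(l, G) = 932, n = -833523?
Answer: Mul(I, Pow(832591, Rational(1, 2))) ≈ Mul(912.46, I)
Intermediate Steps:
Pow(Add(Function('R')(702, 95), n), Rational(1, 2)) = Pow(Add(932, -833523), Rational(1, 2)) = Pow(-832591, Rational(1, 2)) = Mul(I, Pow(832591, Rational(1, 2)))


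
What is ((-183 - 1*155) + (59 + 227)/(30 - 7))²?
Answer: 56070144/529 ≈ 1.0599e+5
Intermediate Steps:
((-183 - 1*155) + (59 + 227)/(30 - 7))² = ((-183 - 155) + 286/23)² = (-338 + 286*(1/23))² = (-338 + 286/23)² = (-7488/23)² = 56070144/529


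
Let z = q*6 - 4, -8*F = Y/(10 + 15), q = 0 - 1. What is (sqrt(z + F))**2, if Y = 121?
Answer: -2121/200 ≈ -10.605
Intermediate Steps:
q = -1
F = -121/200 (F = -121/(8*(10 + 15)) = -121/(8*25) = -1/8*121/25 = -121/200 ≈ -0.60500)
z = -10 (z = -1*6 - 4 = -6 - 4 = -10)
(sqrt(z + F))**2 = (sqrt(-10 - 121/200))**2 = (sqrt(-2121/200))**2 = (I*sqrt(4242)/20)**2 = -2121/200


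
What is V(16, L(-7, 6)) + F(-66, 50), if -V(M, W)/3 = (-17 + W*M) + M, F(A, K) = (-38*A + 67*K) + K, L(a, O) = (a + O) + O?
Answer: 5671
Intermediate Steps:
L(a, O) = a + 2*O (L(a, O) = (O + a) + O = a + 2*O)
F(A, K) = -38*A + 68*K
V(M, W) = 51 - 3*M - 3*M*W (V(M, W) = -3*((-17 + W*M) + M) = -3*((-17 + M*W) + M) = -3*(-17 + M + M*W) = 51 - 3*M - 3*M*W)
V(16, L(-7, 6)) + F(-66, 50) = (51 - 3*16 - 3*16*(-7 + 2*6)) + (-38*(-66) + 68*50) = (51 - 48 - 3*16*(-7 + 12)) + (2508 + 3400) = (51 - 48 - 3*16*5) + 5908 = (51 - 48 - 240) + 5908 = -237 + 5908 = 5671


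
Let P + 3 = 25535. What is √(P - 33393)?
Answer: I*√7861 ≈ 88.662*I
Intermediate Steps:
P = 25532 (P = -3 + 25535 = 25532)
√(P - 33393) = √(25532 - 33393) = √(-7861) = I*√7861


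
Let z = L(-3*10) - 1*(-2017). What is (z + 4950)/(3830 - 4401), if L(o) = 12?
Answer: -6979/571 ≈ -12.222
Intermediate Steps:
z = 2029 (z = 12 - 1*(-2017) = 12 + 2017 = 2029)
(z + 4950)/(3830 - 4401) = (2029 + 4950)/(3830 - 4401) = 6979/(-571) = 6979*(-1/571) = -6979/571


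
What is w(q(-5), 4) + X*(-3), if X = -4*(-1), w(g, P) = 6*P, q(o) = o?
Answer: 12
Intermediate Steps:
X = 4
w(q(-5), 4) + X*(-3) = 6*4 + 4*(-3) = 24 - 12 = 12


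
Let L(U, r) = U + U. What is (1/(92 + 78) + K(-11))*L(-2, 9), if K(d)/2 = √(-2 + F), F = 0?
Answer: -2/85 - 8*I*√2 ≈ -0.023529 - 11.314*I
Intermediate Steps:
L(U, r) = 2*U
K(d) = 2*I*√2 (K(d) = 2*√(-2 + 0) = 2*√(-2) = 2*(I*√2) = 2*I*√2)
(1/(92 + 78) + K(-11))*L(-2, 9) = (1/(92 + 78) + 2*I*√2)*(2*(-2)) = (1/170 + 2*I*√2)*(-4) = -2/85 - 8*I*√2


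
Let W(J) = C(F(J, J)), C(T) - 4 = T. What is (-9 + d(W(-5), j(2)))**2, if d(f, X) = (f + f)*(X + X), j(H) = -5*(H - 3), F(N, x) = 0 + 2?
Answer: 12321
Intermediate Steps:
F(N, x) = 2
C(T) = 4 + T
j(H) = 15 - 5*H (j(H) = -5*(-3 + H) = 15 - 5*H)
W(J) = 6 (W(J) = 4 + 2 = 6)
d(f, X) = 4*X*f (d(f, X) = (2*f)*(2*X) = 4*X*f)
(-9 + d(W(-5), j(2)))**2 = (-9 + 4*(15 - 5*2)*6)**2 = (-9 + 4*(15 - 10)*6)**2 = (-9 + 4*5*6)**2 = (-9 + 120)**2 = 111**2 = 12321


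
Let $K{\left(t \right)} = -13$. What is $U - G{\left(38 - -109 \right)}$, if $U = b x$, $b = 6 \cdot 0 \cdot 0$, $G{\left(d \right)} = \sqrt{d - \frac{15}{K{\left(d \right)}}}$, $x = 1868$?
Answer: $- \frac{3 \sqrt{2782}}{13} \approx -12.172$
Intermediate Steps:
$G{\left(d \right)} = \sqrt{\frac{15}{13} + d}$ ($G{\left(d \right)} = \sqrt{d - \frac{15}{-13}} = \sqrt{d - - \frac{15}{13}} = \sqrt{d + \frac{15}{13}} = \sqrt{\frac{15}{13} + d}$)
$b = 0$ ($b = 0 \cdot 0 = 0$)
$U = 0$ ($U = 0 \cdot 1868 = 0$)
$U - G{\left(38 - -109 \right)} = 0 - \frac{\sqrt{195 + 169 \left(38 - -109\right)}}{13} = 0 - \frac{\sqrt{195 + 169 \left(38 + 109\right)}}{13} = 0 - \frac{\sqrt{195 + 169 \cdot 147}}{13} = 0 - \frac{\sqrt{195 + 24843}}{13} = 0 - \frac{\sqrt{25038}}{13} = 0 - \frac{3 \sqrt{2782}}{13} = - \frac{3 \sqrt{2782}}{13}$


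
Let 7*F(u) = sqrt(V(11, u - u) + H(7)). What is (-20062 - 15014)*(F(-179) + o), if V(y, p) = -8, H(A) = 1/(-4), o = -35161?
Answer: 1233307236 - 17538*I*sqrt(33)/7 ≈ 1.2333e+9 - 14393.0*I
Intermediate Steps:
H(A) = -1/4
F(u) = I*sqrt(33)/14 (F(u) = sqrt(-8 - 1/4)/7 = sqrt(-33/4)/7 = (I*sqrt(33)/2)/7 = I*sqrt(33)/14)
(-20062 - 15014)*(F(-179) + o) = (-20062 - 15014)*(I*sqrt(33)/14 - 35161) = -35076*(-35161 + I*sqrt(33)/14) = 1233307236 - 17538*I*sqrt(33)/7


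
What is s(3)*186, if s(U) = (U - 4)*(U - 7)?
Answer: 744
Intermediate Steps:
s(U) = (-7 + U)*(-4 + U) (s(U) = (-4 + U)*(-7 + U) = (-7 + U)*(-4 + U))
s(3)*186 = (28 + 3**2 - 11*3)*186 = (28 + 9 - 33)*186 = 4*186 = 744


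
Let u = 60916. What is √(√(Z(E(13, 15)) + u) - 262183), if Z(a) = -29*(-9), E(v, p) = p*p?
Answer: √(-262183 + √61177) ≈ 511.8*I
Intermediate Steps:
E(v, p) = p²
Z(a) = 261
√(√(Z(E(13, 15)) + u) - 262183) = √(√(261 + 60916) - 262183) = √(√61177 - 262183) = √(-262183 + √61177)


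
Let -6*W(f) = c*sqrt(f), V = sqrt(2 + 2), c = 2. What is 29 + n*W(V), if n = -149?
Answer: 29 + 149*sqrt(2)/3 ≈ 99.239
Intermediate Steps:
V = 2 (V = sqrt(4) = 2)
W(f) = -sqrt(f)/3
29 + n*W(V) = 29 - (-149)*sqrt(2)/3 = 29 + 149*sqrt(2)/3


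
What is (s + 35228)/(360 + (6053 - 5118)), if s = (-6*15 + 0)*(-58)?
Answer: 40448/1295 ≈ 31.234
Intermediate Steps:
s = 5220 (s = (-90 + 0)*(-58) = -90*(-58) = 5220)
(s + 35228)/(360 + (6053 - 5118)) = (5220 + 35228)/(360 + (6053 - 5118)) = 40448/(360 + 935) = 40448/1295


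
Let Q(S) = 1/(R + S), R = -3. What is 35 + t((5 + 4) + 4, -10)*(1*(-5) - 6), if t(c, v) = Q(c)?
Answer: 339/10 ≈ 33.900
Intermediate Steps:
Q(S) = 1/(-3 + S)
t(c, v) = 1/(-3 + c)
35 + t((5 + 4) + 4, -10)*(1*(-5) - 6) = 35 + (1*(-5) - 6)/(-3 + ((5 + 4) + 4)) = 35 + (-5 - 6)/(-3 + (9 + 4)) = 35 - 11/(-3 + 13) = 35 - 11/10 = 339/10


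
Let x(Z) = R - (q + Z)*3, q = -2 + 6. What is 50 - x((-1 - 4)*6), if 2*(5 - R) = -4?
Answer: -35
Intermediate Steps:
R = 7 (R = 5 - ½*(-4) = 5 + 2 = 7)
q = 4
x(Z) = -5 - 3*Z (x(Z) = 7 - (4 + Z)*3 = 7 + (-4 - Z)*3 = 7 + (-12 - 3*Z) = -5 - 3*Z)
50 - x((-1 - 4)*6) = 50 - (-5 - 3*(-1 - 4)*6) = 50 - (-5 - (-15)*6) = 50 - (-5 - 3*(-30)) = 50 - (-5 + 90) = 50 - 1*85 = 50 - 85 = -35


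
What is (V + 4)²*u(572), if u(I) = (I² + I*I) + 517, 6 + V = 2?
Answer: 0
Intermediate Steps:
V = -4 (V = -6 + 2 = -4)
u(I) = 517 + 2*I² (u(I) = (I² + I²) + 517 = 2*I² + 517 = 517 + 2*I²)
(V + 4)²*u(572) = (-4 + 4)²*(517 + 2*572²) = 0²*(517 + 2*327184) = 0*(517 + 654368) = 0*654885 = 0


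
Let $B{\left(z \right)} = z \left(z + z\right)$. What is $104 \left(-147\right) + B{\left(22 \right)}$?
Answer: $-14320$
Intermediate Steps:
$B{\left(z \right)} = 2 z^{2}$ ($B{\left(z \right)} = z 2 z = 2 z^{2}$)
$104 \left(-147\right) + B{\left(22 \right)} = 104 \left(-147\right) + 2 \cdot 22^{2} = -15288 + 2 \cdot 484 = -15288 + 968 = -14320$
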